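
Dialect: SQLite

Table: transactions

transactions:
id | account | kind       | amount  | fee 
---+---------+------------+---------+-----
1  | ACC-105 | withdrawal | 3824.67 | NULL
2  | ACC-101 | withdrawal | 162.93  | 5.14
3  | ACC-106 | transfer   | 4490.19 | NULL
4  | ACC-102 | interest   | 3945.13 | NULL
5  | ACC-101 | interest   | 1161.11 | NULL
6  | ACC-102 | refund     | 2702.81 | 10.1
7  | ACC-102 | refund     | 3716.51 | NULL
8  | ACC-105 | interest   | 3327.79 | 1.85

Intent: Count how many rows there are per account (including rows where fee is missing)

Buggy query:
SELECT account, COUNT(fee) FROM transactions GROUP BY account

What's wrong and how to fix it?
Bug: COUNT(fee) skips NULLs, so groups with missing fee are undercounted

Fix: Replace COUNT(fee) with COUNT(*)

Corrected query:
SELECT account, COUNT(*) FROM transactions GROUP BY account

Result:
account | COUNT(*)
--------+---------
ACC-101 | 2       
ACC-102 | 3       
ACC-105 | 2       
ACC-106 | 1       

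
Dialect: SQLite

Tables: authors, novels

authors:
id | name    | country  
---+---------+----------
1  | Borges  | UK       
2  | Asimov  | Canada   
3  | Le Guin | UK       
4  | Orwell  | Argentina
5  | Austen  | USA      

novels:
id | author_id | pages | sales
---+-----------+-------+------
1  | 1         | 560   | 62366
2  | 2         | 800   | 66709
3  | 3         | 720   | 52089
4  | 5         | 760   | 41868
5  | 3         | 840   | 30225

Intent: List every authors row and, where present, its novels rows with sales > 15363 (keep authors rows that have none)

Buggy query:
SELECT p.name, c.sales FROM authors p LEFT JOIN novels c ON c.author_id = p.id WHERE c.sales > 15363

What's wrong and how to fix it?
Bug: Filtering c.sales in WHERE discards the NULL rows produced by LEFT JOIN, turning it into an inner join

Fix: Move the right-table condition into the ON clause so unmatched parents are kept

Corrected query:
SELECT p.name, c.sales FROM authors p LEFT JOIN novels c ON c.author_id = p.id AND c.sales > 15363

Result:
name    | sales
--------+------
Borges  | 62366
Asimov  | 66709
Le Guin | 30225
Le Guin | 52089
Orwell  | NULL 
Austen  | 41868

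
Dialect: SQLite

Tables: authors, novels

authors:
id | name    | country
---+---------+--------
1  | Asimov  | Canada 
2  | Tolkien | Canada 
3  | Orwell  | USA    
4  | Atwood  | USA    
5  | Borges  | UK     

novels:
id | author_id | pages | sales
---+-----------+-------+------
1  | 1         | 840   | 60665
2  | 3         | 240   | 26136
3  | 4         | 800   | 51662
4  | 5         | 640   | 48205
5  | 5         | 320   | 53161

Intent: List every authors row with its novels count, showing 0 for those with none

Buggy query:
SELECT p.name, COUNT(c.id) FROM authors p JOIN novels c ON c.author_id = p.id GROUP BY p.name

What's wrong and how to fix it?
Bug: An inner join excludes parents with zero children

Fix: Switch to LEFT JOIN to retain unmatched parent rows

Corrected query:
SELECT p.name, COUNT(c.id) FROM authors p LEFT JOIN novels c ON c.author_id = p.id GROUP BY p.name

Result:
name    | COUNT(c.id)
--------+------------
Asimov  | 1          
Atwood  | 1          
Borges  | 2          
Orwell  | 1          
Tolkien | 0          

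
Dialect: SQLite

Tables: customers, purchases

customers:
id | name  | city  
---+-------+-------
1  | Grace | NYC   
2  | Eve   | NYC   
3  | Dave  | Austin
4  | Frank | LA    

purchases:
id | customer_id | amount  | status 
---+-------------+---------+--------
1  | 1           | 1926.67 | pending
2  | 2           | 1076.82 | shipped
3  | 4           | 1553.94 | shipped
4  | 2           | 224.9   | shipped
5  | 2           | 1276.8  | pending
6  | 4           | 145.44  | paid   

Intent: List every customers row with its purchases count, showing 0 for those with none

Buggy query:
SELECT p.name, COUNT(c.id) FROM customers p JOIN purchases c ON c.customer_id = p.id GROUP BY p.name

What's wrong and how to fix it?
Bug: INNER JOIN drops customers rows that have no matching purchases rows

Fix: Switch to LEFT JOIN to retain unmatched parent rows

Corrected query:
SELECT p.name, COUNT(c.id) FROM customers p LEFT JOIN purchases c ON c.customer_id = p.id GROUP BY p.name

Result:
name  | COUNT(c.id)
------+------------
Dave  | 0          
Eve   | 3          
Frank | 2          
Grace | 1          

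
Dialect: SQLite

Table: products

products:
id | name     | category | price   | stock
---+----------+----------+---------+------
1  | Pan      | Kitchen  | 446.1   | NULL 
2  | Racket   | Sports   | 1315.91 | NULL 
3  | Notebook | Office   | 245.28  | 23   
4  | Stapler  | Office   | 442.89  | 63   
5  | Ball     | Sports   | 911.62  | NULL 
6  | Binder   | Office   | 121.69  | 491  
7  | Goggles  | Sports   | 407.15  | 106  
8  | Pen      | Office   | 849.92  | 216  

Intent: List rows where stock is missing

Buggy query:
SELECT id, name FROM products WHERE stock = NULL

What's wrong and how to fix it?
Bug: Comparing to NULL with '=' never matches; NULL = NULL is unknown, not true

Fix: Use IS NULL to test for NULL

Corrected query:
SELECT id, name FROM products WHERE stock IS NULL

Result:
id | name  
---+-------
1  | Pan   
2  | Racket
5  | Ball  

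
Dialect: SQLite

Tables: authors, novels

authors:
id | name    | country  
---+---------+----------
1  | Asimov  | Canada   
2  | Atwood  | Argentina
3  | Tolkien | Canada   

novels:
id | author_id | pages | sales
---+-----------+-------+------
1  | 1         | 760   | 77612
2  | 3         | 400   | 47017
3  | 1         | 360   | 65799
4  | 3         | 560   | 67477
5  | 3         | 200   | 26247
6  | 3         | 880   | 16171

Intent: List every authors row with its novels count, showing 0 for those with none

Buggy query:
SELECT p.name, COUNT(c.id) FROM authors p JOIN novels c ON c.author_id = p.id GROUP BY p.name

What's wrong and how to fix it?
Bug: INNER JOIN drops authors rows that have no matching novels rows

Fix: Switch to LEFT JOIN to retain unmatched parent rows

Corrected query:
SELECT p.name, COUNT(c.id) FROM authors p LEFT JOIN novels c ON c.author_id = p.id GROUP BY p.name

Result:
name    | COUNT(c.id)
--------+------------
Asimov  | 2          
Atwood  | 0          
Tolkien | 4          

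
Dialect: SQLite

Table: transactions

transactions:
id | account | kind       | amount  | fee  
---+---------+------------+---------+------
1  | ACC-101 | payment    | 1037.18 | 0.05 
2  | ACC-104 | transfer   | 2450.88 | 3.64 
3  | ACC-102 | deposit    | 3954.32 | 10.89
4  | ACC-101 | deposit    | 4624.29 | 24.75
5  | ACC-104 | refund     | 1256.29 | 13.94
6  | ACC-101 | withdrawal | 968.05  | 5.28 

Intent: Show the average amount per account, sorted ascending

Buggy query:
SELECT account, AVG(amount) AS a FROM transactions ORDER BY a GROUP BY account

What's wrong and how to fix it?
Bug: ORDER BY appears before GROUP BY; SQL clause order requires GROUP BY first

Fix: Reorder: SELECT … FROM … GROUP BY … ORDER BY …

Corrected query:
SELECT account, AVG(amount) AS a FROM transactions GROUP BY account ORDER BY a

Result:
account | a       
--------+---------
ACC-104 | 1853.585
ACC-101 | 2209.84 
ACC-102 | 3954.32 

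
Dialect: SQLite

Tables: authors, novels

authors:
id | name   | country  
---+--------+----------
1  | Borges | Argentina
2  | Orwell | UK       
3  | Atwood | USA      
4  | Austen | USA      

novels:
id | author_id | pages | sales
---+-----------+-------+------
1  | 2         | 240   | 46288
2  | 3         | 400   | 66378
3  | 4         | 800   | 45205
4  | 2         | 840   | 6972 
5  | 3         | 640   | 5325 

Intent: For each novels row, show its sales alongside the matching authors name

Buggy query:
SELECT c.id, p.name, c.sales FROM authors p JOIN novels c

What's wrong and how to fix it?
Bug: Missing join condition: each novels row is matched to all authors rows instead of just its own

Fix: Specify the join condition linking the foreign key to the parent id

Corrected query:
SELECT c.id, p.name, c.sales FROM authors p JOIN novels c ON c.author_id = p.id

Result:
id | name   | sales
---+--------+------
1  | Orwell | 46288
2  | Atwood | 66378
3  | Austen | 45205
4  | Orwell | 6972 
5  | Atwood | 5325 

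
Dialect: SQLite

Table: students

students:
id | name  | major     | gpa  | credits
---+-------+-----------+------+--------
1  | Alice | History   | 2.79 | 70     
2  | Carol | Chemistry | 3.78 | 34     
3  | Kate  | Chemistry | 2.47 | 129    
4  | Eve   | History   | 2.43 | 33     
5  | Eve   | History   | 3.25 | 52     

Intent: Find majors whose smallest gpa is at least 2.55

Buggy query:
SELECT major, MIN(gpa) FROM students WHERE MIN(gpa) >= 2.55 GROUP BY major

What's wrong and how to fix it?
Bug: Aggregates like MIN are computed per group after WHERE runs

Fix: Replace WHERE with HAVING after the GROUP BY

Corrected query:
SELECT major, MIN(gpa) FROM students GROUP BY major HAVING MIN(gpa) >= 2.55

Result:
(no rows)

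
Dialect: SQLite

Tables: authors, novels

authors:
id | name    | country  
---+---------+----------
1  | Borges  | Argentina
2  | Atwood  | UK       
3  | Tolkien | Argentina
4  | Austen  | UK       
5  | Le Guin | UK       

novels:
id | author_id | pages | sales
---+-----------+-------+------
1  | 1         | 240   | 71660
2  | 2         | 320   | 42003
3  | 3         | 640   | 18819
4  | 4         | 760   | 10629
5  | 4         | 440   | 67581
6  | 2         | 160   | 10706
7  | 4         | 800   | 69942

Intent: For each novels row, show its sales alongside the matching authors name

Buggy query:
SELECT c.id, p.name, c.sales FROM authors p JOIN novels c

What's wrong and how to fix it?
Bug: Missing join condition: each novels row is matched to all authors rows instead of just its own

Fix: Add ON c.author_id = p.id to the JOIN

Corrected query:
SELECT c.id, p.name, c.sales FROM authors p JOIN novels c ON c.author_id = p.id

Result:
id | name    | sales
---+---------+------
1  | Borges  | 71660
2  | Atwood  | 42003
3  | Tolkien | 18819
4  | Austen  | 10629
5  | Austen  | 67581
6  | Atwood  | 10706
7  | Austen  | 69942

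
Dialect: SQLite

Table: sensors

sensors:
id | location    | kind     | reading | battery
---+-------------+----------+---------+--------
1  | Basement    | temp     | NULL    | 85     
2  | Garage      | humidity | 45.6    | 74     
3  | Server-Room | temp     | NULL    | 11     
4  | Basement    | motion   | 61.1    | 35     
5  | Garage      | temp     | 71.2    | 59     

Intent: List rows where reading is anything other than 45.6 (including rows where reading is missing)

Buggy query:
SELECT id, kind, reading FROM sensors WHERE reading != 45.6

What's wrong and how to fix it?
Bug: Inequality against NULL is unknown, not true; rows with NULL are dropped

Fix: Handle NULL separately with IS NULL alongside the inequality

Corrected query:
SELECT id, kind, reading FROM sensors WHERE reading != 45.6 OR reading IS NULL

Result:
id | kind   | reading
---+--------+--------
1  | temp   | NULL   
3  | temp   | NULL   
4  | motion | 61.1   
5  | temp   | 71.2   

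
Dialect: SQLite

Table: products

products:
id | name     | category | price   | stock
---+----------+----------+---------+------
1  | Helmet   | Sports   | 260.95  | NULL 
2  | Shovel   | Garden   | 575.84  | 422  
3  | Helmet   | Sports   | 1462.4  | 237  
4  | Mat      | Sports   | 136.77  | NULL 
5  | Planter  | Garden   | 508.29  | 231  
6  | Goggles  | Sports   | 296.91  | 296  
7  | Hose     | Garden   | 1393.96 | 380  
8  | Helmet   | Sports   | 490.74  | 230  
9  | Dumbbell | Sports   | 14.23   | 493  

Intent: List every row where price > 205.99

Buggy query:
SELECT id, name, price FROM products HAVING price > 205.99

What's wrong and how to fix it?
Bug: This is a non-aggregate query (no GROUP BY, no aggregates), so in SQLite the HAVING clause is invalid here; a row-level condition belongs in WHERE

Fix: Use WHERE for row-level filtering

Corrected query:
SELECT id, name, price FROM products WHERE price > 205.99

Result:
id | name    | price  
---+---------+--------
1  | Helmet  | 260.95 
2  | Shovel  | 575.84 
3  | Helmet  | 1462.4 
5  | Planter | 508.29 
6  | Goggles | 296.91 
7  | Hose    | 1393.96
8  | Helmet  | 490.74 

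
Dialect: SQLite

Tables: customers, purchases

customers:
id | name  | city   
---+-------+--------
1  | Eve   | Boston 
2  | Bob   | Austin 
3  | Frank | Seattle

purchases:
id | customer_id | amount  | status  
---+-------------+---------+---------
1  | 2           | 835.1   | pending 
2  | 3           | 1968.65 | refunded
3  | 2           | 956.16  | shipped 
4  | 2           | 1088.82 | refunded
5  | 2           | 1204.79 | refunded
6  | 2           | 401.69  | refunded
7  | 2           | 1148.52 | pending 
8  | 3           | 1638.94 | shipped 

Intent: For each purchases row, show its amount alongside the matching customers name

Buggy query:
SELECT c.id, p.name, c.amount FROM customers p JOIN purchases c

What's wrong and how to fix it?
Bug: Missing join condition: each purchases row is matched to all customers rows instead of just its own

Fix: Specify the join condition linking the foreign key to the parent id

Corrected query:
SELECT c.id, p.name, c.amount FROM customers p JOIN purchases c ON c.customer_id = p.id

Result:
id | name  | amount 
---+-------+--------
1  | Bob   | 835.1  
2  | Frank | 1968.65
3  | Bob   | 956.16 
4  | Bob   | 1088.82
5  | Bob   | 1204.79
6  | Bob   | 401.69 
7  | Bob   | 1148.52
8  | Frank | 1638.94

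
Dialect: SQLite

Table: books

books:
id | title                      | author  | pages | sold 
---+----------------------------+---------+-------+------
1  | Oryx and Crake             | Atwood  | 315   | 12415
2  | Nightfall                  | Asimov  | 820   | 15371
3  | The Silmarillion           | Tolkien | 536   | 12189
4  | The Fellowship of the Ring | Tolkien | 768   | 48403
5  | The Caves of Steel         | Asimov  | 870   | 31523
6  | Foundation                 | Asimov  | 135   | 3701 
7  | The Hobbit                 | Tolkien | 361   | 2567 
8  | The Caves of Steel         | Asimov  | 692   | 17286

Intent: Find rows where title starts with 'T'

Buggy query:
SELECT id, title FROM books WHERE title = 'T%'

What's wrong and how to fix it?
Bug: Wildcards only work with LIKE; '=' treats '%' as a literal character

Fix: Replace '=' with LIKE so 'T%' is treated as a pattern

Corrected query:
SELECT id, title FROM books WHERE title LIKE 'T%'

Result:
id | title                     
---+---------------------------
3  | The Silmarillion          
4  | The Fellowship of the Ring
5  | The Caves of Steel        
7  | The Hobbit                
8  | The Caves of Steel        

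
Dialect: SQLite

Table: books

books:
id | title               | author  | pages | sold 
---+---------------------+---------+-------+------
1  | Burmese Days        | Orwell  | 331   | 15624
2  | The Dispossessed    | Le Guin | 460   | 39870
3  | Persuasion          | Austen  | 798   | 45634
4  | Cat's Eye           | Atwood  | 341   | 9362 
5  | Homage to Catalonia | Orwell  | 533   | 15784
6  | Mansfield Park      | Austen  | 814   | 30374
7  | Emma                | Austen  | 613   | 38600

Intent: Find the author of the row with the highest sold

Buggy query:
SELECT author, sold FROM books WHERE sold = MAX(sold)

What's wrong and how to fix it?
Bug: MAX(sold) is an aggregate and cannot be used directly in WHERE

Fix: Use a subquery: WHERE sold = (SELECT MAX(sold) FROM books)

Corrected query:
SELECT author, sold FROM books WHERE sold = (SELECT MAX(sold) FROM books)

Result:
author | sold 
-------+------
Austen | 45634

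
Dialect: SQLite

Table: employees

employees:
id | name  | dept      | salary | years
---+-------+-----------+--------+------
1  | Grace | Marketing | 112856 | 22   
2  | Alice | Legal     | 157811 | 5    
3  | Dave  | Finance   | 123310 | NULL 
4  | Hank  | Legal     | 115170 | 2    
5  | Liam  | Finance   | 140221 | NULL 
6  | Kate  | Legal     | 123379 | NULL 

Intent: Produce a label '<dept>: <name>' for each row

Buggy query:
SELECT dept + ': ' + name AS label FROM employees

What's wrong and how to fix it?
Bug: SQLite uses || for string concatenation; + coerces text to numbers (yielding 0)

Fix: Replace + with || to concatenate text

Corrected query:
SELECT dept || ': ' || name AS label FROM employees

Result:
label           
----------------
Marketing: Grace
Legal: Alice    
Finance: Dave   
Legal: Hank     
Finance: Liam   
Legal: Kate     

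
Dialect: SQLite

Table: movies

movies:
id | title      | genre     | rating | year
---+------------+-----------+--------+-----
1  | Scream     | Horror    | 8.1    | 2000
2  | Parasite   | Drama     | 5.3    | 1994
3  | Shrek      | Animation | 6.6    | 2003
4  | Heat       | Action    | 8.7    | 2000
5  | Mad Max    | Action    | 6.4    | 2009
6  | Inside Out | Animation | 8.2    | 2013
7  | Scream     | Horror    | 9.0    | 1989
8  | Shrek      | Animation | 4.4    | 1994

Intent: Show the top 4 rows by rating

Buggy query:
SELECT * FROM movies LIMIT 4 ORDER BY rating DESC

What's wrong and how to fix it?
Bug: ORDER BY cannot follow LIMIT; LIMIT is the final clause

Fix: Swap the clauses: ORDER BY first, then LIMIT

Corrected query:
SELECT * FROM movies ORDER BY rating DESC LIMIT 4

Result:
id | title      | genre     | rating | year
---+------------+-----------+--------+-----
7  | Scream     | Horror    | 9      | 1989
4  | Heat       | Action    | 8.7    | 2000
6  | Inside Out | Animation | 8.2    | 2013
1  | Scream     | Horror    | 8.1    | 2000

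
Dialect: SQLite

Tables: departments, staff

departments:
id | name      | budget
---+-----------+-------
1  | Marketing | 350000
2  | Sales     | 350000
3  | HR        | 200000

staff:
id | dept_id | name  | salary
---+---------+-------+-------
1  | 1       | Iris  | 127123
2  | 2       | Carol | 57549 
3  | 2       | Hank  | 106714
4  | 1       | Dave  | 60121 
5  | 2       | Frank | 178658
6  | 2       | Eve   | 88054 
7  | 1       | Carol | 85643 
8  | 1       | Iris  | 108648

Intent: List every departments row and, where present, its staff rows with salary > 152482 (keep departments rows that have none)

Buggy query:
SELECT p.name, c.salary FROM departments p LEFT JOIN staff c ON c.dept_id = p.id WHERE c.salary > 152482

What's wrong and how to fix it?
Bug: A WHERE condition on the right-hand table after LEFT JOIN drops unmatched parents

Fix: Put 'c.salary > 152482' in the JOIN's ON clause instead of WHERE

Corrected query:
SELECT p.name, c.salary FROM departments p LEFT JOIN staff c ON c.dept_id = p.id AND c.salary > 152482

Result:
name      | salary
----------+-------
Marketing | NULL  
Sales     | 178658
HR        | NULL  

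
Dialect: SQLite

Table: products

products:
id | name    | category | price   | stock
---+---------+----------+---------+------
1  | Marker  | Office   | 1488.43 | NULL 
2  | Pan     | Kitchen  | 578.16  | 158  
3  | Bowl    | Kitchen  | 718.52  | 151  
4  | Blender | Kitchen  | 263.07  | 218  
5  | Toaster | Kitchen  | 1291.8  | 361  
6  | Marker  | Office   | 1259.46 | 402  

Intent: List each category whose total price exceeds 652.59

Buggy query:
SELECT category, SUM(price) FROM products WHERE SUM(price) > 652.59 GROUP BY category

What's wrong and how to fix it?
Bug: Aggregate functions cannot appear in a WHERE clause

Fix: Move the aggregate condition to a HAVING clause

Corrected query:
SELECT category, SUM(price) FROM products GROUP BY category HAVING SUM(price) > 652.59

Result:
category | SUM(price)
---------+-----------
Kitchen  | 2851.55   
Office   | 2747.89   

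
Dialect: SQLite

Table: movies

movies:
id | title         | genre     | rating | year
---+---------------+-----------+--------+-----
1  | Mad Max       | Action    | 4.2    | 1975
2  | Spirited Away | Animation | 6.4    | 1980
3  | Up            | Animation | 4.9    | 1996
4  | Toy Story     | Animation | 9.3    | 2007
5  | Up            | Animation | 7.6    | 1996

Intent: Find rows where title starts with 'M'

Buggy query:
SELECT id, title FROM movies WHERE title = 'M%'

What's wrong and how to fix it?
Bug: Wildcards only work with LIKE; '=' treats '%' as a literal character

Fix: Use LIKE for wildcard pattern matching

Corrected query:
SELECT id, title FROM movies WHERE title LIKE 'M%'

Result:
id | title  
---+--------
1  | Mad Max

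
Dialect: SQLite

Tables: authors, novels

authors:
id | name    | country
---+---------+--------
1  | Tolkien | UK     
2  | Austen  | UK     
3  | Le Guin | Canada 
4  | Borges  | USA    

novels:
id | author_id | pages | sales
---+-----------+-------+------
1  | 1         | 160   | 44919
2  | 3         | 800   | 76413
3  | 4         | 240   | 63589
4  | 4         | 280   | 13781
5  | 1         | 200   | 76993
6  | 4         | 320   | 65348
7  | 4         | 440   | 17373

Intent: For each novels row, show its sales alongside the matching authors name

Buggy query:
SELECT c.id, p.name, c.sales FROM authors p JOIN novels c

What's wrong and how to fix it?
Bug: Missing join condition: each novels row is matched to all authors rows instead of just its own

Fix: Specify the join condition linking the foreign key to the parent id

Corrected query:
SELECT c.id, p.name, c.sales FROM authors p JOIN novels c ON c.author_id = p.id

Result:
id | name    | sales
---+---------+------
1  | Tolkien | 44919
2  | Le Guin | 76413
3  | Borges  | 63589
4  | Borges  | 13781
5  | Tolkien | 76993
6  | Borges  | 65348
7  | Borges  | 17373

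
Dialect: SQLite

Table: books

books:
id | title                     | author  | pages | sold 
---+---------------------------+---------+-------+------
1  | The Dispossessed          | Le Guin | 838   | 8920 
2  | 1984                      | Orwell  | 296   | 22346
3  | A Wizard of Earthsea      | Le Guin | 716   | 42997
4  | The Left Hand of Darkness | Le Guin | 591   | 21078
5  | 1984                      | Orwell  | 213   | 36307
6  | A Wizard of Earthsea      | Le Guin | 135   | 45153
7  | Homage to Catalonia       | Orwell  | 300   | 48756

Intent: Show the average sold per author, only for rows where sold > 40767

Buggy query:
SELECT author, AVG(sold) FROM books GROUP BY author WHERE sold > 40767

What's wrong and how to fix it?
Bug: WHERE cannot follow GROUP BY

Fix: Move the WHERE clause before GROUP BY

Corrected query:
SELECT author, AVG(sold) FROM books WHERE sold > 40767 GROUP BY author

Result:
author  | AVG(sold)
--------+----------
Le Guin | 44075    
Orwell  | 48756    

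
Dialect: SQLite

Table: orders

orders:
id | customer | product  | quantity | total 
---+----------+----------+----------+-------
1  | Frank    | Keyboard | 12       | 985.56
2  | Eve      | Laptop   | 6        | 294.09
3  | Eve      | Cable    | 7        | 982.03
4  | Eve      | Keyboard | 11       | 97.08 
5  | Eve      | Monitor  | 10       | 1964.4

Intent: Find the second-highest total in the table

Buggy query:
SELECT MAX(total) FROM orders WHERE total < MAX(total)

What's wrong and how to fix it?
Bug: MAX(total) on the right of the comparison is an aggregate-in-WHERE error

Fix: Put the inner MAX in a scalar subquery

Corrected query:
SELECT MAX(total) FROM orders WHERE total < (SELECT MAX(total) FROM orders)

Result:
MAX(total)
----------
985.56    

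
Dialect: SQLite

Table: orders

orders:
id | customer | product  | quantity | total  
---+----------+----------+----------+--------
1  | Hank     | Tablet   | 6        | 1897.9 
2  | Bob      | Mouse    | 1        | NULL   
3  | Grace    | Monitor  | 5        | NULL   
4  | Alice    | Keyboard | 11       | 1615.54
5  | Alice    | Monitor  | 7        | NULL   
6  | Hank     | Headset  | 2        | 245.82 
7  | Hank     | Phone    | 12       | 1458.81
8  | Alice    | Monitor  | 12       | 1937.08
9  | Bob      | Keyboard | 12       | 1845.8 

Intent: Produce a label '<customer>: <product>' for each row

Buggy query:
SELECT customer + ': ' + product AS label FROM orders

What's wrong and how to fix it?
Bug: '+' is numeric addition; on text columns SQLite converts them to 0 instead of concatenating

Fix: Use the || operator for string concatenation

Corrected query:
SELECT customer || ': ' || product AS label FROM orders

Result:
label          
---------------
Hank: Tablet   
Bob: Mouse     
Grace: Monitor 
Alice: Keyboard
Alice: Monitor 
Hank: Headset  
Hank: Phone    
Alice: Monitor 
Bob: Keyboard  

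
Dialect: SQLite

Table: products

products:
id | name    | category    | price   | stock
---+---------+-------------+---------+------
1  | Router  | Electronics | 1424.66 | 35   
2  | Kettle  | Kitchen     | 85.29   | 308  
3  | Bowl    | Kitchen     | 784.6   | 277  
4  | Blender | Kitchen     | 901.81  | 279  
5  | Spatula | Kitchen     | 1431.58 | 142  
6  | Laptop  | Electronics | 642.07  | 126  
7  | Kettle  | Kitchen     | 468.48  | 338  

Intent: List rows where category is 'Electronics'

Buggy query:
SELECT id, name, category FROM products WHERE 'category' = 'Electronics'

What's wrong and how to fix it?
Bug: Single quotes denote string literals in SQL; the column name is being compared as a constant string

Fix: Reference the column as category without single quotes

Corrected query:
SELECT id, name, category FROM products WHERE category = 'Electronics'

Result:
id | name   | category   
---+--------+------------
1  | Router | Electronics
6  | Laptop | Electronics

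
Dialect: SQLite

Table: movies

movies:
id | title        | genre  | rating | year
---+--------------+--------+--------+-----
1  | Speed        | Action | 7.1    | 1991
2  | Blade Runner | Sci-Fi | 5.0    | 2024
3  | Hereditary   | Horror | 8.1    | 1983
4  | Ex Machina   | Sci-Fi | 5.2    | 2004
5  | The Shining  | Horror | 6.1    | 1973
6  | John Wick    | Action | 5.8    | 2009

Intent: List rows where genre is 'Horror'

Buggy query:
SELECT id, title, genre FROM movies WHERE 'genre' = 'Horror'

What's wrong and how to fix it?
Bug: Single quotes denote string literals in SQL; the column name is being compared as a constant string

Fix: Remove the quotes around the column name (or use double quotes for an identifier)

Corrected query:
SELECT id, title, genre FROM movies WHERE genre = 'Horror'

Result:
id | title       | genre 
---+-------------+-------
3  | Hereditary  | Horror
5  | The Shining | Horror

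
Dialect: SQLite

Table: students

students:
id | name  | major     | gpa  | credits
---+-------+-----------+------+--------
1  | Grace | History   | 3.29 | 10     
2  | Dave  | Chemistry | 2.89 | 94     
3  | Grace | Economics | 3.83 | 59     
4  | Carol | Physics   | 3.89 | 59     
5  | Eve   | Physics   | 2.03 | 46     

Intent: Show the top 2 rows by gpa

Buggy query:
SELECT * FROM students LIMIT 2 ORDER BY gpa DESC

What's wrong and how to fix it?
Bug: ORDER BY cannot follow LIMIT; LIMIT is the final clause

Fix: Sort with ORDER BY, then apply LIMIT

Corrected query:
SELECT * FROM students ORDER BY gpa DESC LIMIT 2

Result:
id | name  | major     | gpa  | credits
---+-------+-----------+------+--------
4  | Carol | Physics   | 3.89 | 59     
3  | Grace | Economics | 3.83 | 59     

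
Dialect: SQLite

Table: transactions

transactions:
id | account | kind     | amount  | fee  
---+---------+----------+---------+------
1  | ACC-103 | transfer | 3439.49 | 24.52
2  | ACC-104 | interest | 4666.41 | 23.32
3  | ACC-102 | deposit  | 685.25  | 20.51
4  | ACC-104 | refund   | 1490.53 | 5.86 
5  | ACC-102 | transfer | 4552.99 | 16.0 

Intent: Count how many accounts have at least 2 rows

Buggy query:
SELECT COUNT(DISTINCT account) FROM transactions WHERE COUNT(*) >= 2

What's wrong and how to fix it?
Bug: COUNT(*) cannot appear in WHERE; the per-group count doesn't exist yet

Fix: Use a subquery that GROUPs and filters with HAVING, then count its rows

Corrected query:
SELECT COUNT(*) FROM (SELECT account FROM transactions GROUP BY account HAVING COUNT(*) >= 2)

Result:
COUNT(*)
--------
2       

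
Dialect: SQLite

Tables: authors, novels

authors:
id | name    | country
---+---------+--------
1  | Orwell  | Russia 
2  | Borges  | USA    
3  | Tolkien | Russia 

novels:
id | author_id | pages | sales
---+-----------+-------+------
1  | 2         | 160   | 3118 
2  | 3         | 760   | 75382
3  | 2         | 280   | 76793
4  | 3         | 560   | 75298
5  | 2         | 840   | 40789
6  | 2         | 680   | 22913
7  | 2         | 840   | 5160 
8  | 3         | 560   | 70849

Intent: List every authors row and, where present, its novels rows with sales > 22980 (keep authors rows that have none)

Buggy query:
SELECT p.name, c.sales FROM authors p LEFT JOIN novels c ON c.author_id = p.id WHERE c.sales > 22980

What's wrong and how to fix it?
Bug: Filtering c.sales in WHERE discards the NULL rows produced by LEFT JOIN, turning it into an inner join

Fix: Put 'c.sales > 22980' in the JOIN's ON clause instead of WHERE

Corrected query:
SELECT p.name, c.sales FROM authors p LEFT JOIN novels c ON c.author_id = p.id AND c.sales > 22980

Result:
name    | sales
--------+------
Orwell  | NULL 
Borges  | 40789
Borges  | 76793
Tolkien | 70849
Tolkien | 75298
Tolkien | 75382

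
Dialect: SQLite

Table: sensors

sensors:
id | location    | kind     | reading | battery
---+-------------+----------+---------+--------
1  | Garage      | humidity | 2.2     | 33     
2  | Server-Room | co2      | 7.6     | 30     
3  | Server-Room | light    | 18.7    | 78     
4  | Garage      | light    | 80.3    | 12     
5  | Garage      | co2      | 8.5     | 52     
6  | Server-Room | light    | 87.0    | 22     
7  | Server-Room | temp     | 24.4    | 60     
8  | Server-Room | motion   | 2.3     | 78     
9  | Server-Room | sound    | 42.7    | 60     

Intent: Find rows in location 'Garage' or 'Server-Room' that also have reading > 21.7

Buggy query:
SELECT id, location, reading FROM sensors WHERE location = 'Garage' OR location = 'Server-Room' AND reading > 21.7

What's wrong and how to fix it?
Bug: Without parentheses, AND is evaluated before OR, so the reading filter only applies to the 'Server-Room' branch

Fix: Add parentheses around the OR so the AND applies to both alternatives

Corrected query:
SELECT id, location, reading FROM sensors WHERE (location = 'Garage' OR location = 'Server-Room') AND reading > 21.7

Result:
id | location    | reading
---+-------------+--------
4  | Garage      | 80.3   
6  | Server-Room | 87     
7  | Server-Room | 24.4   
9  | Server-Room | 42.7   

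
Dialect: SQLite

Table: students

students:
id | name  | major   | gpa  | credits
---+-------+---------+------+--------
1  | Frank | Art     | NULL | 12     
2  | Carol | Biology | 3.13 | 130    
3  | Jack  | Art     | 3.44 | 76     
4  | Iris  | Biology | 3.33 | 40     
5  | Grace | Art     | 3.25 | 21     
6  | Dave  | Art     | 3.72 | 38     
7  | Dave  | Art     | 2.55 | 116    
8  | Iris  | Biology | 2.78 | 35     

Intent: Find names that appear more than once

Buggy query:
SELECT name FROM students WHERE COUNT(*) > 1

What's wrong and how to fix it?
Bug: COUNT(*) is an aggregate and cannot be used in WHERE

Fix: GROUP BY name, then filter groups with HAVING COUNT(*) > 1

Corrected query:
SELECT name FROM students GROUP BY name HAVING COUNT(*) > 1

Result:
name
----
Dave
Iris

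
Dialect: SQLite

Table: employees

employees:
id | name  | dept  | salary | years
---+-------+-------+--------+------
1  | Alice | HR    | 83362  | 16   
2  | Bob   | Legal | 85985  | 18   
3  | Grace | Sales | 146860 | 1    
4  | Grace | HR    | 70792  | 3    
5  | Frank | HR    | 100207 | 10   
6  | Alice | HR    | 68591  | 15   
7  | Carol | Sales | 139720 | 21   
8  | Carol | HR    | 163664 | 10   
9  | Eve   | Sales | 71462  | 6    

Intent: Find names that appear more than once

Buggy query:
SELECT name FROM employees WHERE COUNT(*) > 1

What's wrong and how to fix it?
Bug: WHERE can't reference COUNT(*); aggregates are computed after WHERE

Fix: GROUP BY name, then filter groups with HAVING COUNT(*) > 1

Corrected query:
SELECT name FROM employees GROUP BY name HAVING COUNT(*) > 1

Result:
name 
-----
Alice
Carol
Grace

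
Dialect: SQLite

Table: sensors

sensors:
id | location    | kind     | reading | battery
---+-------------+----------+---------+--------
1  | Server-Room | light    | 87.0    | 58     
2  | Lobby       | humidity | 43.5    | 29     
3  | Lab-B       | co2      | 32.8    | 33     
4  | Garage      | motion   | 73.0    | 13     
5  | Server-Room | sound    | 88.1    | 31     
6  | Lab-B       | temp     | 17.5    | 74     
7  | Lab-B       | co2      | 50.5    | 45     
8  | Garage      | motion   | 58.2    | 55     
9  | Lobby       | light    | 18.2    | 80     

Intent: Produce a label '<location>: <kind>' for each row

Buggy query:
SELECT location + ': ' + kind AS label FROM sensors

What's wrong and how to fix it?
Bug: '+' is numeric addition; on text columns SQLite converts them to 0 instead of concatenating

Fix: Use the || operator for string concatenation

Corrected query:
SELECT location || ': ' || kind AS label FROM sensors

Result:
label             
------------------
Server-Room: light
Lobby: humidity   
Lab-B: co2        
Garage: motion    
Server-Room: sound
Lab-B: temp       
Lab-B: co2        
Garage: motion    
Lobby: light      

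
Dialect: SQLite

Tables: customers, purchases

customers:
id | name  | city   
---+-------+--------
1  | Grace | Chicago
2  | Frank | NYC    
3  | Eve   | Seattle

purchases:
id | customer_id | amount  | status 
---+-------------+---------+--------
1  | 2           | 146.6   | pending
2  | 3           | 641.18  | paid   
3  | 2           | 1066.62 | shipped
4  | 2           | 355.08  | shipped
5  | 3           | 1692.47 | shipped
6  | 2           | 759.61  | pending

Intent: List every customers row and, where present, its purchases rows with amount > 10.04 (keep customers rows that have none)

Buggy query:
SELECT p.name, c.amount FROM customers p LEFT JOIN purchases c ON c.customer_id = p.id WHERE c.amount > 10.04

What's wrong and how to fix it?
Bug: A WHERE condition on the right-hand table after LEFT JOIN drops unmatched parents

Fix: Move the right-table condition into the ON clause so unmatched parents are kept

Corrected query:
SELECT p.name, c.amount FROM customers p LEFT JOIN purchases c ON c.customer_id = p.id AND c.amount > 10.04

Result:
name  | amount 
------+--------
Grace | NULL   
Frank | 146.6  
Frank | 355.08 
Frank | 759.61 
Frank | 1066.62
Eve   | 641.18 
Eve   | 1692.47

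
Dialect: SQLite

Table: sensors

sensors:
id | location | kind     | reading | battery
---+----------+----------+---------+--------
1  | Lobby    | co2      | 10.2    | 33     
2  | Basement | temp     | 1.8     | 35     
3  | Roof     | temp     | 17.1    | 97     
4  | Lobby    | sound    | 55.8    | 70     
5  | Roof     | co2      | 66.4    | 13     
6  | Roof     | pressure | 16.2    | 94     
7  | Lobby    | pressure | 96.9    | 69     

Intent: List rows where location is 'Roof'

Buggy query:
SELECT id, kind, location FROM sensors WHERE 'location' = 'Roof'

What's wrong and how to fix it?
Bug: 'location' in single quotes is a string literal, not the column; the comparison is literal-vs-literal and never true

Fix: Reference the column as location without single quotes

Corrected query:
SELECT id, kind, location FROM sensors WHERE location = 'Roof'

Result:
id | kind     | location
---+----------+---------
3  | temp     | Roof    
5  | co2      | Roof    
6  | pressure | Roof    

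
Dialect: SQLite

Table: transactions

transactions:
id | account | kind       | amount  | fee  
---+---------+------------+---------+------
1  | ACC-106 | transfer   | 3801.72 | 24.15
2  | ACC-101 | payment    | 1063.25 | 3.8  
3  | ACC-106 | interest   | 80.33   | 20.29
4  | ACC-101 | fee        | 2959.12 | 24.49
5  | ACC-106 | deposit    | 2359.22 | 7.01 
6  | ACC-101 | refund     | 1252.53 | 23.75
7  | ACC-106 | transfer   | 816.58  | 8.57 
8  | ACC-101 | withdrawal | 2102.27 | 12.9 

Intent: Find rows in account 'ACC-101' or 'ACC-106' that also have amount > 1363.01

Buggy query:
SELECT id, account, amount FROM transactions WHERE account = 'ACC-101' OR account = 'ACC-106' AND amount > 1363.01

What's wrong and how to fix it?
Bug: AND binds tighter than OR, so this parses as account = 'ACC-101' OR (account = 'ACC-106' AND amount > 1363.01)

Fix: Add parentheses around the OR so the AND applies to both alternatives

Corrected query:
SELECT id, account, amount FROM transactions WHERE (account = 'ACC-101' OR account = 'ACC-106') AND amount > 1363.01

Result:
id | account | amount 
---+---------+--------
1  | ACC-106 | 3801.72
4  | ACC-101 | 2959.12
5  | ACC-106 | 2359.22
8  | ACC-101 | 2102.27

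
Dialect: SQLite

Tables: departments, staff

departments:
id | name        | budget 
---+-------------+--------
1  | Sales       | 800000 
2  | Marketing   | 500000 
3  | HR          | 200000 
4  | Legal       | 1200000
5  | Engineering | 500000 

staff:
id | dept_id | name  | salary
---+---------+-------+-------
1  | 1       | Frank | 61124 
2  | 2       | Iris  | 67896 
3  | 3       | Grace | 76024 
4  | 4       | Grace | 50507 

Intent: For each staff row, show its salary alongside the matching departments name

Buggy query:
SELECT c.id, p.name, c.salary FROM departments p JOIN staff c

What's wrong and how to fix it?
Bug: JOIN with no ON clause produces a cartesian product; every staff row pairs with every departments row

Fix: Add ON c.dept_id = p.id to the JOIN

Corrected query:
SELECT c.id, p.name, c.salary FROM departments p JOIN staff c ON c.dept_id = p.id

Result:
id | name      | salary
---+-----------+-------
1  | Sales     | 61124 
2  | Marketing | 67896 
3  | HR        | 76024 
4  | Legal     | 50507 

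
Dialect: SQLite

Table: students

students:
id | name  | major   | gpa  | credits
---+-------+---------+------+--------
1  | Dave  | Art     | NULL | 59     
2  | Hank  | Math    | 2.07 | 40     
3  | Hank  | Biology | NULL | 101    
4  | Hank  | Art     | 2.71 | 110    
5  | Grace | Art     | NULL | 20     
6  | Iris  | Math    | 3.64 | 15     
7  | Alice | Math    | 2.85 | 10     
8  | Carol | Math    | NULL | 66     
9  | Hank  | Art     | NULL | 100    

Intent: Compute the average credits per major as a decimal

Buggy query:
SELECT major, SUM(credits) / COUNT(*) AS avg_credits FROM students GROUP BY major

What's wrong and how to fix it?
Bug: Both operands are integers, so '/' performs integer division and truncates

Fix: Cast one side to REAL so the division keeps the fractional part

Corrected query:
SELECT major, SUM(credits) * 1.0 / COUNT(*) AS avg_credits FROM students GROUP BY major

Result:
major   | avg_credits
--------+------------
Art     | 72.25      
Biology | 101        
Math    | 32.75      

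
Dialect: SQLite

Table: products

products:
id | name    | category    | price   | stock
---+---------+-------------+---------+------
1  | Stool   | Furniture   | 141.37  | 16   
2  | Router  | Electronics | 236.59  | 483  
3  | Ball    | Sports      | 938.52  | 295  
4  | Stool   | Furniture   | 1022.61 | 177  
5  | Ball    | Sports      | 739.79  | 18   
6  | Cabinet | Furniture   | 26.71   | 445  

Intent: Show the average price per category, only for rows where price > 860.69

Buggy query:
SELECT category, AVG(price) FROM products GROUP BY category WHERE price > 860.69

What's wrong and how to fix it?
Bug: WHERE cannot follow GROUP BY

Fix: Move the WHERE clause before GROUP BY

Corrected query:
SELECT category, AVG(price) FROM products WHERE price > 860.69 GROUP BY category

Result:
category  | AVG(price)
----------+-----------
Furniture | 1022.61   
Sports    | 938.52    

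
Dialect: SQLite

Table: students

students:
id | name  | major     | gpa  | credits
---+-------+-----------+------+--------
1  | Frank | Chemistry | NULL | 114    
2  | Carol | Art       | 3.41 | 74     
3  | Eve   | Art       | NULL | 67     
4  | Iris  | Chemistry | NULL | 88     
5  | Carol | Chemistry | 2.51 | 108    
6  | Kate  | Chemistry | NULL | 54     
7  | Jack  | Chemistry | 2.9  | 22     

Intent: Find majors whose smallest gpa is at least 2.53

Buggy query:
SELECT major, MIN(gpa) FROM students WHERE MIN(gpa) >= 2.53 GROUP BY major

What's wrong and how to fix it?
Bug: MIN() in WHERE is a misuse of aggregate

Fix: Use HAVING for the per-group MIN condition

Corrected query:
SELECT major, MIN(gpa) FROM students GROUP BY major HAVING MIN(gpa) >= 2.53

Result:
major | MIN(gpa)
------+---------
Art   | 3.41    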